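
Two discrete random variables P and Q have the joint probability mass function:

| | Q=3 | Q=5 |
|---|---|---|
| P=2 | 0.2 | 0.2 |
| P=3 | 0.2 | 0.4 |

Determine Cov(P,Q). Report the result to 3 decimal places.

0.080

E[P] = 2.6,  E[Q] = 4.2
E[PQ] = 11
Cov(P,Q) = E[PQ] − E[P]E[Q] = 11 − (2.6)(4.2) = 0.08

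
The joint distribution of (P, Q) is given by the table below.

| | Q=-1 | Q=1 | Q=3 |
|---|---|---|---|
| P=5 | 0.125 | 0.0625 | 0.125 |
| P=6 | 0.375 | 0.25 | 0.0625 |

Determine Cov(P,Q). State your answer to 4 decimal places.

-0.1953

E[P] = 5.6875,  E[Q] = 0.375
E[PQ] = 1.9375
Cov(P,Q) = E[PQ] − E[P]E[Q] = 1.9375 − (5.6875)(0.375) = -0.1953125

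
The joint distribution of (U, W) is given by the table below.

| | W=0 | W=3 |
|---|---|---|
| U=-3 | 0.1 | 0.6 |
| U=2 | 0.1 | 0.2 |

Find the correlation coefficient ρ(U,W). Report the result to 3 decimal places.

-0.218

E[U] = -1.5,  E[W] = 2.4
E[UW] = -4.2
Cov(U,W) = E[UW] − E[U]E[W] = -4.2 − (-1.5)(2.4) = -0.6
Var(U) = 5.25,  Var(W) = 1.44
ρ = -0.6 / √(5.25·1.44) ≈ -0.218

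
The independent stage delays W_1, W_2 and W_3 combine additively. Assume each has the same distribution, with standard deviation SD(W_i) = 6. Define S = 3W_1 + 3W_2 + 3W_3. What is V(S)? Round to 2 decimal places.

V(W_i) = (6)² = 36
By independence, V(S) = (3)²V(W_1) + (3)²V(W_2) + (3)²V(W_3)
= (3)²·36 + (3)²·36 + (3)²·36 = 972

972.00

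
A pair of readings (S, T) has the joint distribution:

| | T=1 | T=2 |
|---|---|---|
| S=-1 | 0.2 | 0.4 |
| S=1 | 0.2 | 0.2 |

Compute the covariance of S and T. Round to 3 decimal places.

-0.080

E[S] = -0.2,  E[T] = 1.6
E[ST] = -0.4
cov(S,T) = E[ST] − E[S]E[T] = -0.4 − (-0.2)(1.6) = -0.08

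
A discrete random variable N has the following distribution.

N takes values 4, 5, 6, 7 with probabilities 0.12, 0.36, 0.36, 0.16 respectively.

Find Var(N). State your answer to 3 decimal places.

E[N] = (4)(0.12) + (5)(0.36) + (6)(0.36) + (7)(0.16) = 5.56
E[N²] = (4)²(0.12) + (5)²(0.36) + (6)²(0.36) + (7)²(0.16) = 31.72
Var(N) = E[N²] − (E[N])² = 31.72 − (5.56)² = 0.8064

0.806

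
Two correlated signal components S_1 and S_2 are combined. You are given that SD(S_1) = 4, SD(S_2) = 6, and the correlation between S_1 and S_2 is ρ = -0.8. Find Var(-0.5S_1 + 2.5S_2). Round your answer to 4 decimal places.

277.0000

Var(S_1) = (4)² = 16;  Var(S_2) = (6)² = 36
cov(S_1,S_2) = ρ·SD(S_1)·SD(S_2) = -0.8·4·6 = -19.2
Var(-0.5S_1 + 2.5S_2) = (-0.5)²·Var(S_1) + (2.5)²·Var(S_2) + 2·(-0.5)·(2.5)·cov(S_1,S_2)
= 0.25·16 + 6.25·36 + -2.5·-19.2 = 277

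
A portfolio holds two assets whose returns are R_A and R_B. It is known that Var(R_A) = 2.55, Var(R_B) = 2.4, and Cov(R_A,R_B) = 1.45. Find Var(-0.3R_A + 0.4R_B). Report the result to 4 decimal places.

Var(-0.3R_A + 0.4R_B) = (-0.3)²·Var(R_A) + (0.4)²·Var(R_B) + 2·(-0.3)·(0.4)·Cov(R_A,R_B)
= 0.09·2.55 + 0.16·2.4 + -0.24·1.45 = 0.2655

0.2655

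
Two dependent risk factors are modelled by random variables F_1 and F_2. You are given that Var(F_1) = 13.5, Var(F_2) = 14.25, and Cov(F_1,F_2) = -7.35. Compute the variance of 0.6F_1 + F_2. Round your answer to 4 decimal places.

10.2900

Var(0.6F_1 + F_2) = (0.6)²·Var(F_1) + (1)²·Var(F_2) + 2·(0.6)·(1)·Cov(F_1,F_2)
= 0.36·13.5 + 1·14.25 + 1.2·-7.35 = 10.29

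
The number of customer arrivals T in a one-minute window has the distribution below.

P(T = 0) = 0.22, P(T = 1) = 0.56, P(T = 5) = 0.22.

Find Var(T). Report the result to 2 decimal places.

E[T] = (0)(0.22) + (1)(0.56) + (5)(0.22) = 1.66
E[T²] = (0)²(0.22) + (1)²(0.56) + (5)²(0.22) = 6.06
Var(T) = E[T²] − (E[T])² = 6.06 − (1.66)² = 3.3044

3.30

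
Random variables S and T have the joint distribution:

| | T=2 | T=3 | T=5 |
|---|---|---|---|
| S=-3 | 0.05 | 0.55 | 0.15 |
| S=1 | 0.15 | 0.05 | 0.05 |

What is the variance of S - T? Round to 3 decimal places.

4.760

E[S] = -2,  E[T] = 3.2,  E[ST] = -6.8
Var(S) = 7 − (-2)² = 3;  Var(T) = 11.2 − (3.2)² = 0.96
Cov(S,T) = -6.8 − (-2)(3.2) = -0.4
Var(S - T) = (1)²·3 + (-1)²·0.96 + 2·(1)·(-1)·-0.4 = 4.76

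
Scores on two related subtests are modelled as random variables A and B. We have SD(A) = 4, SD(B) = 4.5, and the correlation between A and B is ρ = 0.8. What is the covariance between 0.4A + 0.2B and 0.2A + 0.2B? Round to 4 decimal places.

3.8180

Var(A) = (4)² = 16;  Var(B) = (4.5)² = 20.25
Cov(A,B) = ρ·SD(A)·SD(B) = 0.8·4·4.5 = 14.4
Cov(0.4A + 0.2B, 0.2A + 0.2B) = (0.4)(0.2)Var(A) + (0.2)(0.2)Var(B) + [(0.4)(0.2) + (0.2)(0.2)]Cov(A,B)
= 0.08·16 + 0.04·20.25 + 0.12·14.4 = 3.818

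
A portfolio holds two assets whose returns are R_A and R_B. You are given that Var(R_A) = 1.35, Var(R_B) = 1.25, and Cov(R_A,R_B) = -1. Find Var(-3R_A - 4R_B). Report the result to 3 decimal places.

Var(-3R_A - 4R_B) = (-3)²·Var(R_A) + (-4)²·Var(R_B) + 2·(-3)·(-4)·Cov(R_A,R_B)
= 9·1.35 + 16·1.25 + 24·-1 = 8.15

8.150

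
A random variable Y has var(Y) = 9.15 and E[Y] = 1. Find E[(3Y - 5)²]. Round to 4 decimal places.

E[3Y - 5] = 3·1 − 5 = -2
var(3Y - 5) = (3)²·9.15 = 82.35
E[(3Y - 5)²] = var((3Y - 5)) + (E[(3Y - 5)])² = 82.35 + (-2)² = 86.35

86.3500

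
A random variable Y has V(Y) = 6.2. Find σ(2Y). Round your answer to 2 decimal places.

V(2Y) = (2)²·6.2 = 24.8
σ(2Y) = √24.8 ≈ 4.98

4.98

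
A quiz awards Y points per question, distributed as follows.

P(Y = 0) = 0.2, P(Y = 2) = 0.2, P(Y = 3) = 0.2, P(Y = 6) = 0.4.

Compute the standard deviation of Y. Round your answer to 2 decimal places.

2.33

E[Y] = (0)(0.2) + (2)(0.2) + (3)(0.2) + (6)(0.4) = 3.4
E[Y²] = (0)²(0.2) + (2)²(0.2) + (3)²(0.2) + (6)²(0.4) = 17
var(Y) = E[Y²] − (E[Y])² = 17 − (3.4)² = 5.44
σ(Y) = √5.44 ≈ 2.33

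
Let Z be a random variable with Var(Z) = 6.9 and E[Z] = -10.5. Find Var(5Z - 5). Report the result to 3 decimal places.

172.500

Var(5Z - 5) = (5)²·Var(Z) = 25·6.9 = 172.5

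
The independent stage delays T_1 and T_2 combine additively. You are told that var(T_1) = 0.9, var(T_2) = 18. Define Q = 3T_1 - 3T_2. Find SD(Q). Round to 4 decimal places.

By independence, var(Q) = (3)²var(T_1) + (-3)²var(T_2)
= (3)²·0.9 + (-3)²·18 = 170.1
SD(Q) = √170.1 ≈ 13.0422

13.0422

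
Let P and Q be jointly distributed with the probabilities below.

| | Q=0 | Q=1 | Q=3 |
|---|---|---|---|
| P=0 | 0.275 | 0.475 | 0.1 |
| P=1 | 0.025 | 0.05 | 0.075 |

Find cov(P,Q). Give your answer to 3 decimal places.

E[P] = 0.15,  E[Q] = 1.05
E[PQ] = 0.275
cov(P,Q) = E[PQ] − E[P]E[Q] = 0.275 − (0.15)(1.05) = 0.1175

0.118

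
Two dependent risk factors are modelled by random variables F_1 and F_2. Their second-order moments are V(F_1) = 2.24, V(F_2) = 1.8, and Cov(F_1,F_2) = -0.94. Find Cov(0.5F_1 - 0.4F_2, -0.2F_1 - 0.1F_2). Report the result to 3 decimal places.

-0.180

Cov(0.5F_1 - 0.4F_2, -0.2F_1 - 0.1F_2) = (0.5)(-0.2)V(F_1) + (-0.4)(-0.1)V(F_2) + [(0.5)(-0.1) + (-0.4)(-0.2)]Cov(F_1,F_2)
= -0.1·2.24 + 0.04·1.8 + 0.03·-0.94 = -0.1802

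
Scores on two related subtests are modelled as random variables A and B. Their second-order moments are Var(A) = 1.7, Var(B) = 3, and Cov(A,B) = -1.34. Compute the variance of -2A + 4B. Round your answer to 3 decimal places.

76.240

Var(-2A + 4B) = (-2)²·Var(A) + (4)²·Var(B) + 2·(-2)·(4)·Cov(A,B)
= 4·1.7 + 16·3 + -16·-1.34 = 76.24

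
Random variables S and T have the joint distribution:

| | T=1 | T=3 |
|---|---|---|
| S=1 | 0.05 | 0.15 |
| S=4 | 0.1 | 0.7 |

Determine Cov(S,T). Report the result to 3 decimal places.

E[S] = 3.4,  E[T] = 2.7
E[ST] = 9.3
Cov(S,T) = E[ST] − E[S]E[T] = 9.3 − (3.4)(2.7) = 0.12

0.120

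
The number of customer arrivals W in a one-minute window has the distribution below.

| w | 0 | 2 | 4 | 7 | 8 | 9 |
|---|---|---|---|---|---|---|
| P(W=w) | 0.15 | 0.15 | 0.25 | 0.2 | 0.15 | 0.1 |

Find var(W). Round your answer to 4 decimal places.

9.0600

E[W] = (0)(0.15) + (2)(0.15) + (4)(0.25) + (7)(0.2) + (8)(0.15) + (9)(0.1) = 4.8
E[W²] = (0)²(0.15) + (2)²(0.15) + (4)²(0.25) + (7)²(0.2) + (8)²(0.15) + (9)²(0.1) = 32.1
var(W) = E[W²] − (E[W])² = 32.1 − (4.8)² = 9.06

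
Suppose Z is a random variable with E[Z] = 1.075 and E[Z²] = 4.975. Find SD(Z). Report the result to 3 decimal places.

V(Z) = 4.975 − (1.075)² = 3.819375
SD(Z) = √3.819375 ≈ 1.954

1.954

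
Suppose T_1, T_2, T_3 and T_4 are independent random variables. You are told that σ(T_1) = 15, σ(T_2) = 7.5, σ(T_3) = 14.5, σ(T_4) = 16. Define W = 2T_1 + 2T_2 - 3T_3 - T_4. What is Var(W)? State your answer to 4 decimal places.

3273.2500

Var(T_1) = 225, Var(T_2) = 56.25, Var(T_3) = 210.25, Var(T_4) = 256
By independence, Var(W) = (2)²Var(T_1) + (2)²Var(T_2) + (-3)²Var(T_3) + (-1)²Var(T_4)
= (2)²·225 + (2)²·56.25 + (-3)²·210.25 + (-1)²·256 = 3273.25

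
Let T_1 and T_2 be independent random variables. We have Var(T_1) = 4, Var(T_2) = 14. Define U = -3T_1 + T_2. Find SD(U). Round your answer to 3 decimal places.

By independence, Var(U) = (-3)²Var(T_1) + (1)²Var(T_2)
= (-3)²·4 + (1)²·14 = 50
SD(U) = √50 ≈ 7.071

7.071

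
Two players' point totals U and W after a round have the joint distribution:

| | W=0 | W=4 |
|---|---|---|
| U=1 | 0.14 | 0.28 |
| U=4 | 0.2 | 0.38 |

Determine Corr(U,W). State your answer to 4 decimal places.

-0.0120

E[U] = 2.74,  E[W] = 2.64
E[UW] = 7.2
Cov(U,W) = E[UW] − E[U]E[W] = 7.2 − (2.74)(2.64) = -0.0336
Var(U) = 2.1924,  Var(W) = 3.5904
ρ = -0.0336 / √(2.1924·3.5904) ≈ -0.0120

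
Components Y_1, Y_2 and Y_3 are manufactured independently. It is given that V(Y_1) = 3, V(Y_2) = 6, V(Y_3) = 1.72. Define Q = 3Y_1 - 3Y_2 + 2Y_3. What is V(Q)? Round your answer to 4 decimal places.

By independence, V(Q) = (3)²V(Y_1) + (-3)²V(Y_2) + (2)²V(Y_3)
= (3)²·3 + (-3)²·6 + (2)²·1.72 = 87.88

87.8800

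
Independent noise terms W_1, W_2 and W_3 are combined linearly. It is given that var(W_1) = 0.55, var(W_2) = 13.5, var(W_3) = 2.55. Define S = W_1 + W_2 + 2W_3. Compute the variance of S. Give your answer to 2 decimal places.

By independence, var(S) = (1)²var(W_1) + (1)²var(W_2) + (2)²var(W_3)
= (1)²·0.55 + (1)²·13.5 + (2)²·2.55 = 24.25

24.25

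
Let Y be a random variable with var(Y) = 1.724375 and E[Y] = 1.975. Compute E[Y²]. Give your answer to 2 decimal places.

E[Y²] = var(Y) + (E[Y])² = 1.724375 + (1.975)² = 5.625

5.63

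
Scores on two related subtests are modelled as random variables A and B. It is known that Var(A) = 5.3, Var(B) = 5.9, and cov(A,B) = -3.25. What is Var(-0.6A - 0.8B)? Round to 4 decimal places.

Var(-0.6A - 0.8B) = (-0.6)²·Var(A) + (-0.8)²·Var(B) + 2·(-0.6)·(-0.8)·cov(A,B)
= 0.36·5.3 + 0.64·5.9 + 0.96·-3.25 = 2.564

2.5640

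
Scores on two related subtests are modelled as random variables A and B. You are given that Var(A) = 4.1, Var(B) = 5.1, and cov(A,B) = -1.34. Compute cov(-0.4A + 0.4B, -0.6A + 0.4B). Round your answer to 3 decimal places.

cov(-0.4A + 0.4B, -0.6A + 0.4B) = (-0.4)(-0.6)Var(A) + (0.4)(0.4)Var(B) + [(-0.4)(0.4) + (0.4)(-0.6)]cov(A,B)
= 0.24·4.1 + 0.16·5.1 + -0.4·-1.34 = 2.336

2.336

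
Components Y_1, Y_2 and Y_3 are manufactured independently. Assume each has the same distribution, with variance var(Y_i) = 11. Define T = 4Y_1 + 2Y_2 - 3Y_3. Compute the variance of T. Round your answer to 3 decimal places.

By independence, var(T) = (4)²var(Y_1) + (2)²var(Y_2) + (-3)²var(Y_3)
= (4)²·11 + (2)²·11 + (-3)²·11 = 319

319.000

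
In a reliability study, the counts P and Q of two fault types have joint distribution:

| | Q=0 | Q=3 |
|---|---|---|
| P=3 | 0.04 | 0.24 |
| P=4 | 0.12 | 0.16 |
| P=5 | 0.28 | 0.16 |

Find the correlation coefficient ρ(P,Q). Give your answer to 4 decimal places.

E[P] = 4.16,  E[Q] = 1.68
E[PQ] = 6.48
Cov(P,Q) = E[PQ] − E[P]E[Q] = 6.48 − (4.16)(1.68) = -0.5088
Var(P) = 0.6944,  Var(Q) = 2.2176
ρ = -0.5088 / √(0.6944·2.2176) ≈ -0.4100

-0.4100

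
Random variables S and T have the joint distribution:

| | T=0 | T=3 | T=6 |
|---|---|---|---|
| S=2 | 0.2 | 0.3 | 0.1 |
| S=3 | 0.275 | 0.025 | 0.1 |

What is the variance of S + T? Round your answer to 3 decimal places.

E[S] = 2.4,  E[T] = 2.175,  E[ST] = 5.025
Var(S) = 6 − (2.4)² = 0.24;  Var(T) = 10.125 − (2.175)² = 5.394375
cov(S,T) = 5.025 − (2.4)(2.175) = -0.195
Var(S + T) = (1)²·0.24 + (1)²·5.394375 + 2·(1)·(1)·-0.195 = 5.244375

5.244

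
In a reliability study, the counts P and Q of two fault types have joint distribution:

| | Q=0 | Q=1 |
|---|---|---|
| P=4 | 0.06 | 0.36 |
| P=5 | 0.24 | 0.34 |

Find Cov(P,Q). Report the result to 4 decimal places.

-0.0660

E[P] = 4.58,  E[Q] = 0.7
E[PQ] = 3.14
Cov(P,Q) = E[PQ] − E[P]E[Q] = 3.14 − (4.58)(0.7) = -0.066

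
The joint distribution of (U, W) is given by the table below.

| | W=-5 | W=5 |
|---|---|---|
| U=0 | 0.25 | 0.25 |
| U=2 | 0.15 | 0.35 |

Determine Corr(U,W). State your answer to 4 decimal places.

0.2041

E[U] = 1,  E[W] = 1
E[UW] = 2
Cov(U,W) = E[UW] − E[U]E[W] = 2 − (1)(1) = 1
V(U) = 1,  V(W) = 24
ρ = 1 / √(1·24) ≈ 0.2041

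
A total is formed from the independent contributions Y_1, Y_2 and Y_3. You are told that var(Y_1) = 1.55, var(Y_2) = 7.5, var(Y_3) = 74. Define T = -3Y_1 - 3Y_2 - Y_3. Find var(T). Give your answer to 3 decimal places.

By independence, var(T) = (-3)²var(Y_1) + (-3)²var(Y_2) + (-1)²var(Y_3)
= (-3)²·1.55 + (-3)²·7.5 + (-1)²·74 = 155.45

155.450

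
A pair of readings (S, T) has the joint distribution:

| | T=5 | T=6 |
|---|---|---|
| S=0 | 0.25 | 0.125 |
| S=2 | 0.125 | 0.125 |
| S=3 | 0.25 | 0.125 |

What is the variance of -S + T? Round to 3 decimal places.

1.938

E[S] = 1.625,  E[T] = 5.375,  E[ST] = 8.75
var(S) = 4.375 − (1.625)² = 1.734375;  var(T) = 29.125 − (5.375)² = 0.234375
Cov(S,T) = 8.75 − (1.625)(5.375) = 0.015625
var(-S + T) = (-1)²·1.734375 + (1)²·0.234375 + 2·(-1)·(1)·0.015625 = 1.9375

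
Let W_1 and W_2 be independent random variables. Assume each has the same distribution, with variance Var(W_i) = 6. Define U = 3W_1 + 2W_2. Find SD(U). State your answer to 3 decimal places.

By independence, Var(U) = (3)²Var(W_1) + (2)²Var(W_2)
= (3)²·6 + (2)²·6 = 78
SD(U) = √78 ≈ 8.832

8.832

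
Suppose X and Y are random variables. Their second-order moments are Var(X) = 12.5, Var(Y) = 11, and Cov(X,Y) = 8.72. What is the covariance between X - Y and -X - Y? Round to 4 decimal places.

-1.5000

Cov(X - Y, -X - Y) = (1)(-1)Var(X) + (-1)(-1)Var(Y) + [(1)(-1) + (-1)(-1)]Cov(X,Y)
= -1·12.5 + 1·11 + 0·8.72 = -1.5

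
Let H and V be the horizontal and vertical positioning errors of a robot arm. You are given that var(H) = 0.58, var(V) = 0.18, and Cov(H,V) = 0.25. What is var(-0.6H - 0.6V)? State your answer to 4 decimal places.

0.4536

var(-0.6H - 0.6V) = (-0.6)²·var(H) + (-0.6)²·var(V) + 2·(-0.6)·(-0.6)·Cov(H,V)
= 0.36·0.58 + 0.36·0.18 + 0.72·0.25 = 0.4536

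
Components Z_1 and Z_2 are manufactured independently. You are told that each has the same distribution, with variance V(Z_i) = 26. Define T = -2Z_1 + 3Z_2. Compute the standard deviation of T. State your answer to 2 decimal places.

18.38

By independence, V(T) = (-2)²V(Z_1) + (3)²V(Z_2)
= (-2)²·26 + (3)²·26 = 338
SD(T) = √338 ≈ 18.38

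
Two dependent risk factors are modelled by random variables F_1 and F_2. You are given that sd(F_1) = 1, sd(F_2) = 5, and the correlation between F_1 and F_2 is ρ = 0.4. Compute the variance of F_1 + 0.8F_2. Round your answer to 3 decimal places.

Var(F_1) = (1)² = 1;  Var(F_2) = (5)² = 25
Cov(F_1,F_2) = ρ·sd(F_1)·sd(F_2) = 0.4·1·5 = 2
Var(F_1 + 0.8F_2) = (1)²·Var(F_1) + (0.8)²·Var(F_2) + 2·(1)·(0.8)·Cov(F_1,F_2)
= 1·1 + 0.64·25 + 1.6·2 = 20.2

20.200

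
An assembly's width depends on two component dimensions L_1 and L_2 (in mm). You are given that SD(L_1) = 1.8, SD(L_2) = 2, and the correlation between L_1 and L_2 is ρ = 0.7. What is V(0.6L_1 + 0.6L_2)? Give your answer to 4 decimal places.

V(L_1) = (1.8)² = 3.24;  V(L_2) = (2)² = 4
cov(L_1,L_2) = ρ·SD(L_1)·SD(L_2) = 0.7·1.8·2 = 2.52
V(0.6L_1 + 0.6L_2) = (0.6)²·V(L_1) + (0.6)²·V(L_2) + 2·(0.6)·(0.6)·cov(L_1,L_2)
= 0.36·3.24 + 0.36·4 + 0.72·2.52 = 4.4208

4.4208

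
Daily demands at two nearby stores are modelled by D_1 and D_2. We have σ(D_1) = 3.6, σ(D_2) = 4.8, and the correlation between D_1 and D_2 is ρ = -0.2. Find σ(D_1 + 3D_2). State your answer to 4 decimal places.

var(D_1) = (3.6)² = 12.96;  var(D_2) = (4.8)² = 23.04
cov(D_1,D_2) = ρ·σ(D_1)·σ(D_2) = -0.2·3.6·4.8 = -3.456
var(D_1 + 3D_2) = (1)²·var(D_1) + (3)²·var(D_2) + 2·(1)·(3)·cov(D_1,D_2)
= 1·12.96 + 9·23.04 + 6·-3.456 = 199.584
σ(D_1 + 3D_2) = √199.584 ≈ 14.1274

14.1274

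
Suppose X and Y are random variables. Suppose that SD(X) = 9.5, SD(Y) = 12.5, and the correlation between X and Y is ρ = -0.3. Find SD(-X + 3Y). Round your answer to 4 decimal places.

V(X) = (9.5)² = 90.25;  V(Y) = (12.5)² = 156.25
Cov(X,Y) = ρ·SD(X)·SD(Y) = -0.3·9.5·12.5 = -35.625
V(-X + 3Y) = (-1)²·V(X) + (3)²·V(Y) + 2·(-1)·(3)·Cov(X,Y)
= 1·90.25 + 9·156.25 + -6·-35.625 = 1710.25
SD(-X + 3Y) = √1710.25 ≈ 41.3552

41.3552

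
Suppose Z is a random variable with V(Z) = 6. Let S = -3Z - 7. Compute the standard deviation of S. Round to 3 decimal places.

7.348

V(-3Z - 7) = (-3)²·6 = 54
SD(S) = √54 ≈ 7.348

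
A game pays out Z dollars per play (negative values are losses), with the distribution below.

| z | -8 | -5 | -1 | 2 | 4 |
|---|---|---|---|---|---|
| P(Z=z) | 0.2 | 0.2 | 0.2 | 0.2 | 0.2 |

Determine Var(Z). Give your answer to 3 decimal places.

19.440

E[Z] = (-8)(0.2) + (-5)(0.2) + (-1)(0.2) + (2)(0.2) + (4)(0.2) = -1.6
E[Z²] = (-8)²(0.2) + (-5)²(0.2) + (-1)²(0.2) + (2)²(0.2) + (4)²(0.2) = 22
Var(Z) = E[Z²] − (E[Z])² = 22 − (-1.6)² = 19.44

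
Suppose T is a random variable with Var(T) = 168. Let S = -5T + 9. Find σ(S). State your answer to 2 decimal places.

64.81

Var(-5T + 9) = (-5)²·168 = 4200
σ(S) = √4200 ≈ 64.81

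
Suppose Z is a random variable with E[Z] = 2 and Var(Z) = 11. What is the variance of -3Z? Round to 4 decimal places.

99.0000

Var(-3Z) = (-3)²·Var(Z) = 9·11 = 99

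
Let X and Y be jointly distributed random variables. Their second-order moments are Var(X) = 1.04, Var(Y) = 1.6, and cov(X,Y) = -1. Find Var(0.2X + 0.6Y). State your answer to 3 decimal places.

0.378

Var(0.2X + 0.6Y) = (0.2)²·Var(X) + (0.6)²·Var(Y) + 2·(0.2)·(0.6)·cov(X,Y)
= 0.04·1.04 + 0.36·1.6 + 0.24·-1 = 0.3776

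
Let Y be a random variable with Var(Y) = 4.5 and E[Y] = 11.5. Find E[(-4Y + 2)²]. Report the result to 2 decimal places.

2008.00

E[-4Y + 2] = -4·11.5 + 2 = -44
Var(-4Y + 2) = (-4)²·4.5 = 72
E[(-4Y + 2)²] = Var((-4Y + 2)) + (E[(-4Y + 2)])² = 72 + (-44)² = 2008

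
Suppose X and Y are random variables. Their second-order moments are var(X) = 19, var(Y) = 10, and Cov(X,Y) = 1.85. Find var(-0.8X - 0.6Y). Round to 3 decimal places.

17.536

var(-0.8X - 0.6Y) = (-0.8)²·var(X) + (-0.6)²·var(Y) + 2·(-0.8)·(-0.6)·Cov(X,Y)
= 0.64·19 + 0.36·10 + 0.96·1.85 = 17.536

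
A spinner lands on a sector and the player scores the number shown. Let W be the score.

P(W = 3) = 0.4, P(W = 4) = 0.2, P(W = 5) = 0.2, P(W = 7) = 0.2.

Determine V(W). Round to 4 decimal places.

2.2400

E[W] = (3)(0.4) + (4)(0.2) + (5)(0.2) + (7)(0.2) = 4.4
E[W²] = (3)²(0.4) + (4)²(0.2) + (5)²(0.2) + (7)²(0.2) = 21.6
V(W) = E[W²] − (E[W])² = 21.6 − (4.4)² = 2.24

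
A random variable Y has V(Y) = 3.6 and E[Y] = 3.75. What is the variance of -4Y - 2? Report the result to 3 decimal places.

57.600

V(-4Y - 2) = (-4)²·V(Y) = 16·3.6 = 57.6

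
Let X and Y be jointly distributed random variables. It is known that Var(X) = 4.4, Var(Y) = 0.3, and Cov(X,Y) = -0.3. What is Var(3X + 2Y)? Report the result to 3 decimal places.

Var(3X + 2Y) = (3)²·Var(X) + (2)²·Var(Y) + 2·(3)·(2)·Cov(X,Y)
= 9·4.4 + 4·0.3 + 12·-0.3 = 37.2

37.200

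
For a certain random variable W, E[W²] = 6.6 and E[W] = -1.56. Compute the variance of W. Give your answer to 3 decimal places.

Var(W) = 6.6 − (-1.56)² = 4.1664

4.166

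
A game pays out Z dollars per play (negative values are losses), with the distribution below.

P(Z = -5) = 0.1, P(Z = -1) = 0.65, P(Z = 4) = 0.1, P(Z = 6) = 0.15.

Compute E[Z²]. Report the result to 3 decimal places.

10.150

E[Z²] = (-5)²(0.1) + (-1)²(0.65) + (4)²(0.1) + (6)²(0.15) = 10.15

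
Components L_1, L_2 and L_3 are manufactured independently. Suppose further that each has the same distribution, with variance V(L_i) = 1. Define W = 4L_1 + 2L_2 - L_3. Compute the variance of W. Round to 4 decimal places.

21.0000

By independence, V(W) = (4)²V(L_1) + (2)²V(L_2) + (-1)²V(L_3)
= (4)²·1 + (2)²·1 + (-1)²·1 = 21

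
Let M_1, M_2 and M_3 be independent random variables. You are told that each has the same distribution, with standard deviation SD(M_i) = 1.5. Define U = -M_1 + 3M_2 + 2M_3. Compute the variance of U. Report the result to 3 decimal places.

31.500

Var(M_i) = (1.5)² = 2.25
By independence, Var(U) = (-1)²Var(M_1) + (3)²Var(M_2) + (2)²Var(M_3)
= (-1)²·2.25 + (3)²·2.25 + (2)²·2.25 = 31.5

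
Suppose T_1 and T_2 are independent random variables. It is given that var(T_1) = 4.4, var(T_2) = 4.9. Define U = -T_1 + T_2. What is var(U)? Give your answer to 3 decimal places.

By independence, var(U) = (-1)²var(T_1) + (1)²var(T_2)
= (-1)²·4.4 + (1)²·4.9 = 9.3

9.300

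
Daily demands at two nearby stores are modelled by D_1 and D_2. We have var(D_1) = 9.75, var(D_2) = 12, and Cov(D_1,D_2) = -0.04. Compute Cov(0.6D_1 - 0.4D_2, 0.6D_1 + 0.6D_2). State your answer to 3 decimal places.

Cov(0.6D_1 - 0.4D_2, 0.6D_1 + 0.6D_2) = (0.6)(0.6)var(D_1) + (-0.4)(0.6)var(D_2) + [(0.6)(0.6) + (-0.4)(0.6)]Cov(D_1,D_2)
= 0.36·9.75 + -0.24·12 + 0.12·-0.04 = 0.6252

0.625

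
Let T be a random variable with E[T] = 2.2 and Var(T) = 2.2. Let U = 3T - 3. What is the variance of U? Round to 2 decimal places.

19.80

Var(3T - 3) = (3)²·Var(T) = 9·2.2 = 19.8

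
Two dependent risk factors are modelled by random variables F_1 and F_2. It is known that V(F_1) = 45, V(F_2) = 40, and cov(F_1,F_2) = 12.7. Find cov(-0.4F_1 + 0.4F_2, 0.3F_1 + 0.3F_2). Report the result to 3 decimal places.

-0.600

cov(-0.4F_1 + 0.4F_2, 0.3F_1 + 0.3F_2) = (-0.4)(0.3)V(F_1) + (0.4)(0.3)V(F_2) + [(-0.4)(0.3) + (0.4)(0.3)]cov(F_1,F_2)
= -0.12·45 + 0.12·40 + 0·12.7 = -0.6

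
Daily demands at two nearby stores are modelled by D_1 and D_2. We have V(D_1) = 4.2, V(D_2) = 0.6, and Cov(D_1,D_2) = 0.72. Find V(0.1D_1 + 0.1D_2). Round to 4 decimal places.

0.0624

V(0.1D_1 + 0.1D_2) = (0.1)²·V(D_1) + (0.1)²·V(D_2) + 2·(0.1)·(0.1)·Cov(D_1,D_2)
= 0.01·4.2 + 0.01·0.6 + 0.02·0.72 = 0.0624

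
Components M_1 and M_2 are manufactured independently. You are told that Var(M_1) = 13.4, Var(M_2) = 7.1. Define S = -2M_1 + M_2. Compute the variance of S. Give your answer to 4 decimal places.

60.7000

By independence, Var(S) = (-2)²Var(M_1) + (1)²Var(M_2)
= (-2)²·13.4 + (1)²·7.1 = 60.7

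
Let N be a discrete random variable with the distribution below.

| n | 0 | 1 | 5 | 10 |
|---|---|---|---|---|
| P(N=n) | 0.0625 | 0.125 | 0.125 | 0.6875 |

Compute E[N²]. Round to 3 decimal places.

72.000

E[N²] = (0)²(0.0625) + (1)²(0.125) + (5)²(0.125) + (10)²(0.6875) = 72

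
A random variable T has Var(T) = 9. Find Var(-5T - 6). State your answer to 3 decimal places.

225.000

Var(-5T - 6) = (-5)²·Var(T) = 25·9 = 225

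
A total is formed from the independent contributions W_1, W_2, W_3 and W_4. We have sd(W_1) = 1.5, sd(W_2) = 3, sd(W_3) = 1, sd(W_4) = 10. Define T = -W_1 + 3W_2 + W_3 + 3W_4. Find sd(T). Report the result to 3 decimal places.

31.373

V(W_1) = 2.25, V(W_2) = 9, V(W_3) = 1, V(W_4) = 100
By independence, V(T) = (-1)²V(W_1) + (3)²V(W_2) + (1)²V(W_3) + (3)²V(W_4)
= (-1)²·2.25 + (3)²·9 + (1)²·1 + (3)²·100 = 984.25
sd(T) = √984.25 ≈ 31.373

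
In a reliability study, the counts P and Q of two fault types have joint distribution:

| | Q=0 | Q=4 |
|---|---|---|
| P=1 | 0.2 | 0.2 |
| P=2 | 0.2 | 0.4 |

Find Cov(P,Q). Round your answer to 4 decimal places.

0.1600

E[P] = 1.6,  E[Q] = 2.4
E[PQ] = 4
Cov(P,Q) = E[PQ] − E[P]E[Q] = 4 − (1.6)(2.4) = 0.16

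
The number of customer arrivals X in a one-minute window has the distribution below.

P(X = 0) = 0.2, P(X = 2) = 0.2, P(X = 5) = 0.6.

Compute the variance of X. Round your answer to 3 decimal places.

E[X] = (0)(0.2) + (2)(0.2) + (5)(0.6) = 3.4
E[X²] = (0)²(0.2) + (2)²(0.2) + (5)²(0.6) = 15.8
Var(X) = E[X²] − (E[X])² = 15.8 − (3.4)² = 4.24

4.240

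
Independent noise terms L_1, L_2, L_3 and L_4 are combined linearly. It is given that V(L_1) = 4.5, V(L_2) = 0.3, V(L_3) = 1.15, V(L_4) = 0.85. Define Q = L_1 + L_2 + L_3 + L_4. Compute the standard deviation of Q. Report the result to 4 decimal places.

By independence, V(Q) = (1)²V(L_1) + (1)²V(L_2) + (1)²V(L_3) + (1)²V(L_4)
= (1)²·4.5 + (1)²·0.3 + (1)²·1.15 + (1)²·0.85 = 6.8
SD(Q) = √6.8 ≈ 2.6077

2.6077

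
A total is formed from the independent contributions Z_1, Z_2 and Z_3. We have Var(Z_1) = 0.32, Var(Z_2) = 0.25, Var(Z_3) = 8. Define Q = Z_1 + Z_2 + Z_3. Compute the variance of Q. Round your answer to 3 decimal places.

By independence, Var(Q) = (1)²Var(Z_1) + (1)²Var(Z_2) + (1)²Var(Z_3)
= (1)²·0.32 + (1)²·0.25 + (1)²·8 = 8.57

8.570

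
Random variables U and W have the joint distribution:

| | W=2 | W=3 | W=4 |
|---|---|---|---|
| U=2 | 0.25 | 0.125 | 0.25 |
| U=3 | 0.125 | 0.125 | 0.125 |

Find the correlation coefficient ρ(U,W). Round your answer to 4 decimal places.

0.0000

E[U] = 2.375,  E[W] = 3
E[UW] = 7.125
cov(U,W) = E[UW] − E[U]E[W] = 7.125 − (2.375)(3) = 0
V(U) = 0.234375,  V(W) = 0.75
ρ = 0 / √(0.234375·0.75) ≈ 0.0000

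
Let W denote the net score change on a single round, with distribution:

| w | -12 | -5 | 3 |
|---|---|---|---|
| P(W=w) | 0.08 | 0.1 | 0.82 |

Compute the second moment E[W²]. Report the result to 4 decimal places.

E[W²] = (-12)²(0.08) + (-5)²(0.1) + (3)²(0.82) = 21.4

21.4000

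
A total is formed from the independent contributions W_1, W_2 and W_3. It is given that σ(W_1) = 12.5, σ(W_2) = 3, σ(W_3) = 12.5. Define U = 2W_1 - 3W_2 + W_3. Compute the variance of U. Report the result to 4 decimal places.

Var(W_1) = 156.25, Var(W_2) = 9, Var(W_3) = 156.25
By independence, Var(U) = (2)²Var(W_1) + (-3)²Var(W_2) + (1)²Var(W_3)
= (2)²·156.25 + (-3)²·9 + (1)²·156.25 = 862.25

862.2500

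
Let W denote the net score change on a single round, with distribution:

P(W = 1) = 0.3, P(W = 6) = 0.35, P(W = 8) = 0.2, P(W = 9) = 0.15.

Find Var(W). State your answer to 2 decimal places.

E[W] = (1)(0.3) + (6)(0.35) + (8)(0.2) + (9)(0.15) = 5.35
E[W²] = (1)²(0.3) + (6)²(0.35) + (8)²(0.2) + (9)²(0.15) = 37.85
Var(W) = E[W²] − (E[W])² = 37.85 − (5.35)² = 9.2275

9.23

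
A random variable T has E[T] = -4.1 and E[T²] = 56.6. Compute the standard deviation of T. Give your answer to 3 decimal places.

6.308

V(T) = 56.6 − (-4.1)² = 39.79
SD(T) = √39.79 ≈ 6.308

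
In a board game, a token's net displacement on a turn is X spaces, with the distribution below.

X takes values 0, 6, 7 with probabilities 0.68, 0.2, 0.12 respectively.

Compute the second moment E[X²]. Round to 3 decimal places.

13.080

E[X²] = (0)²(0.68) + (6)²(0.2) + (7)²(0.12) = 13.08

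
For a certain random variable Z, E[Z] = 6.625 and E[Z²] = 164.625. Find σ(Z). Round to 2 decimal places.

var(Z) = 164.625 − (6.625)² = 120.734375
σ(Z) = √120.734375 ≈ 10.99

10.99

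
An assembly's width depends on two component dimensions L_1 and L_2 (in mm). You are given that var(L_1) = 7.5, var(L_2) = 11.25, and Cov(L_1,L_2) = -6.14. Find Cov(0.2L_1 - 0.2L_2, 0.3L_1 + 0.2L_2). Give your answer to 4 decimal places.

Cov(0.2L_1 - 0.2L_2, 0.3L_1 + 0.2L_2) = (0.2)(0.3)var(L_1) + (-0.2)(0.2)var(L_2) + [(0.2)(0.2) + (-0.2)(0.3)]Cov(L_1,L_2)
= 0.06·7.5 + -0.04·11.25 + -0.02·-6.14 = 0.1228

0.1228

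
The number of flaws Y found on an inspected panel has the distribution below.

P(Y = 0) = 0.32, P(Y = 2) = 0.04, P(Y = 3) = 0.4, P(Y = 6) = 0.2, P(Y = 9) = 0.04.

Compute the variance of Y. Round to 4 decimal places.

E[Y] = (0)(0.32) + (2)(0.04) + (3)(0.4) + (6)(0.2) + (9)(0.04) = 2.84
E[Y²] = (0)²(0.32) + (2)²(0.04) + (3)²(0.4) + (6)²(0.2) + (9)²(0.04) = 14.2
Var(Y) = E[Y²] − (E[Y])² = 14.2 − (2.84)² = 6.1344

6.1344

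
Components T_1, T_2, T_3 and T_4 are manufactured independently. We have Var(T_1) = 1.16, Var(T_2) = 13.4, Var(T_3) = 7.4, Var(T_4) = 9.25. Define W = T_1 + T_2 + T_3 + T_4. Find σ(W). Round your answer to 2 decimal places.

5.59

By independence, Var(W) = (1)²Var(T_1) + (1)²Var(T_2) + (1)²Var(T_3) + (1)²Var(T_4)
= (1)²·1.16 + (1)²·13.4 + (1)²·7.4 + (1)²·9.25 = 31.21
σ(W) = √31.21 ≈ 5.59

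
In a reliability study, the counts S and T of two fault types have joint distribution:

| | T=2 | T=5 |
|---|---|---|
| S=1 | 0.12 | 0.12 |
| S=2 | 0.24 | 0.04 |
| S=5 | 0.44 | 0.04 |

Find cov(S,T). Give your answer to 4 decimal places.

E[S] = 3.2,  E[T] = 2.6
E[ST] = 7.6
cov(S,T) = E[ST] − E[S]E[T] = 7.6 − (3.2)(2.6) = -0.72

-0.7200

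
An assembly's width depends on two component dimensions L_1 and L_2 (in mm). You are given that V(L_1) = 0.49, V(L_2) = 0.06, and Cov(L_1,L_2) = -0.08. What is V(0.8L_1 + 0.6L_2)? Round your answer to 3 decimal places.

0.258

V(0.8L_1 + 0.6L_2) = (0.8)²·V(L_1) + (0.6)²·V(L_2) + 2·(0.8)·(0.6)·Cov(L_1,L_2)
= 0.64·0.49 + 0.36·0.06 + 0.96·-0.08 = 0.2584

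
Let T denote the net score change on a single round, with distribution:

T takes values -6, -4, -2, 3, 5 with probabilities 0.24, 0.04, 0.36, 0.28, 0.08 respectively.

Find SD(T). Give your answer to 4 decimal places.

3.7515

E[T] = (-6)(0.24) + (-4)(0.04) + (-2)(0.36) + (3)(0.28) + (5)(0.08) = -1.08
E[T²] = (-6)²(0.24) + (-4)²(0.04) + (-2)²(0.36) + (3)²(0.28) + (5)²(0.08) = 15.24
V(T) = E[T²] − (E[T])² = 15.24 − (-1.08)² = 14.0736
SD(T) = √14.0736 ≈ 3.7515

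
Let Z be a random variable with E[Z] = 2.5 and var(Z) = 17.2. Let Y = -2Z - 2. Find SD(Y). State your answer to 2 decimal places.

var(-2Z - 2) = (-2)²·17.2 = 68.8
SD(Y) = √68.8 ≈ 8.29

8.29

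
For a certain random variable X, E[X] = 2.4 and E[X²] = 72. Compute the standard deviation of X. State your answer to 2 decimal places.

8.14

var(X) = 72 − (2.4)² = 66.24
SD(X) = √66.24 ≈ 8.14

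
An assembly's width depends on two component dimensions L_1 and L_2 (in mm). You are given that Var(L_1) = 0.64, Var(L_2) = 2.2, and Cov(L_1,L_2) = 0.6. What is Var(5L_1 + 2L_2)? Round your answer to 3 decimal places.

36.800

Var(5L_1 + 2L_2) = (5)²·Var(L_1) + (2)²·Var(L_2) + 2·(5)·(2)·Cov(L_1,L_2)
= 25·0.64 + 4·2.2 + 20·0.6 = 36.8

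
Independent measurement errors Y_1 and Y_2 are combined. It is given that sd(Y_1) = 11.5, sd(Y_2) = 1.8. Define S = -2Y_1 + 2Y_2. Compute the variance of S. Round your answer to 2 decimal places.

541.96

Var(Y_1) = 132.25, Var(Y_2) = 3.24
By independence, Var(S) = (-2)²Var(Y_1) + (2)²Var(Y_2)
= (-2)²·132.25 + (2)²·3.24 = 541.96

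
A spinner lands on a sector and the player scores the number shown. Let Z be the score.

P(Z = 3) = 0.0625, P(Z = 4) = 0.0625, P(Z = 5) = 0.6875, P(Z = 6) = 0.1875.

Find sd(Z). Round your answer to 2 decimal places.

E[Z] = (3)(0.0625) + (4)(0.0625) + (5)(0.6875) + (6)(0.1875) = 5
E[Z²] = (3)²(0.0625) + (4)²(0.0625) + (5)²(0.6875) + (6)²(0.1875) = 25.5
var(Z) = E[Z²] − (E[Z])² = 25.5 − (5)² = 0.5
sd(Z) = √0.5 ≈ 0.71

0.71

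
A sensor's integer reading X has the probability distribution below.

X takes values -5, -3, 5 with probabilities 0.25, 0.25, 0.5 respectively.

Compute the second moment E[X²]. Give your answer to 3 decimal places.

E[X²] = (-5)²(0.25) + (-3)²(0.25) + (5)²(0.5) = 21

21.000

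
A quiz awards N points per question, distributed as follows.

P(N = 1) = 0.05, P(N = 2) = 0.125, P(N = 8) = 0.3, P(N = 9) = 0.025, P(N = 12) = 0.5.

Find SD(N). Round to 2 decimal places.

E[N] = (1)(0.05) + (2)(0.125) + (8)(0.3) + (9)(0.025) + (12)(0.5) = 8.925
E[N²] = (1)²(0.05) + (2)²(0.125) + (8)²(0.3) + (9)²(0.025) + (12)²(0.5) = 93.775
var(N) = E[N²] − (E[N])² = 93.775 − (8.925)² = 14.119375
SD(N) = √14.119375 ≈ 3.76

3.76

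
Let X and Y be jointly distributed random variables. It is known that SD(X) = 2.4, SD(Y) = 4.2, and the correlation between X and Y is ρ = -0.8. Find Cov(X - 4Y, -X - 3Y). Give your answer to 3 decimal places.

Var(X) = (2.4)² = 5.76;  Var(Y) = (4.2)² = 17.64
Cov(X,Y) = ρ·SD(X)·SD(Y) = -0.8·2.4·4.2 = -8.064
Cov(X - 4Y, -X - 3Y) = (1)(-1)Var(X) + (-4)(-3)Var(Y) + [(1)(-3) + (-4)(-1)]Cov(X,Y)
= -1·5.76 + 12·17.64 + 1·-8.064 = 197.856

197.856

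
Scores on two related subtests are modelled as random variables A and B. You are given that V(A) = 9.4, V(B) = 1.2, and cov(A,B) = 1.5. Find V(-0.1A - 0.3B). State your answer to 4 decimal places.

V(-0.1A - 0.3B) = (-0.1)²·V(A) + (-0.3)²·V(B) + 2·(-0.1)·(-0.3)·cov(A,B)
= 0.01·9.4 + 0.09·1.2 + 0.06·1.5 = 0.292

0.2920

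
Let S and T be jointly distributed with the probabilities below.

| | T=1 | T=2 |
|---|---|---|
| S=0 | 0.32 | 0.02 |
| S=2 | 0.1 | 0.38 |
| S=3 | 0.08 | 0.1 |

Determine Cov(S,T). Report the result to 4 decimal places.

E[S] = 1.5,  E[T] = 1.5
E[ST] = 2.56
Cov(S,T) = E[ST] − E[S]E[T] = 2.56 − (1.5)(1.5) = 0.31

0.3100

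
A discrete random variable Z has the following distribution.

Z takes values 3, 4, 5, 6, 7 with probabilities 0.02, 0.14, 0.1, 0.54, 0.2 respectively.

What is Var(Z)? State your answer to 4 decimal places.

E[Z] = (3)(0.02) + (4)(0.14) + (5)(0.1) + (6)(0.54) + (7)(0.2) = 5.76
E[Z²] = (3)²(0.02) + (4)²(0.14) + (5)²(0.1) + (6)²(0.54) + (7)²(0.2) = 34.16
Var(Z) = E[Z²] − (E[Z])² = 34.16 − (5.76)² = 0.9824

0.9824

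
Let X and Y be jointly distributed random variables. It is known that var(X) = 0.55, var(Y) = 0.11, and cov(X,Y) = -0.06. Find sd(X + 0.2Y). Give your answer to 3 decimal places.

0.728

var(X + 0.2Y) = (1)²·var(X) + (0.2)²·var(Y) + 2·(1)·(0.2)·cov(X,Y)
= 1·0.55 + 0.04·0.11 + 0.4·-0.06 = 0.5304
sd(X + 0.2Y) = √0.5304 ≈ 0.728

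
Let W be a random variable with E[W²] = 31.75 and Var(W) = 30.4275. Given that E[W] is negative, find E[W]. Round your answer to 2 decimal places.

(E[W])² = E[W²] − Var(W) = 31.75 − 30.4275 = 1.3225
E[W] = −√1.3225 = -1.15

-1.15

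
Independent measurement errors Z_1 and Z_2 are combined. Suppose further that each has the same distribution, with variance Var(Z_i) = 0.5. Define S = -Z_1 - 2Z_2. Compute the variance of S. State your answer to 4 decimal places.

By independence, Var(S) = (-1)²Var(Z_1) + (-2)²Var(Z_2)
= (-1)²·0.5 + (-2)²·0.5 = 2.5

2.5000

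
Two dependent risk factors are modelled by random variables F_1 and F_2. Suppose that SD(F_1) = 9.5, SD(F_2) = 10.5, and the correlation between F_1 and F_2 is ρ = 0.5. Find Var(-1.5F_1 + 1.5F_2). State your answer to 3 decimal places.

226.688

Var(F_1) = (9.5)² = 90.25;  Var(F_2) = (10.5)² = 110.25
cov(F_1,F_2) = ρ·SD(F_1)·SD(F_2) = 0.5·9.5·10.5 = 49.875
Var(-1.5F_1 + 1.5F_2) = (-1.5)²·Var(F_1) + (1.5)²·Var(F_2) + 2·(-1.5)·(1.5)·cov(F_1,F_2)
= 2.25·90.25 + 2.25·110.25 + -4.5·49.875 = 226.6875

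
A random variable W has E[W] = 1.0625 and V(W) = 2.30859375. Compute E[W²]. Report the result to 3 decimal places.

E[W²] = V(W) + (E[W])² = 2.30859375 + (1.0625)² = 3.4375

3.438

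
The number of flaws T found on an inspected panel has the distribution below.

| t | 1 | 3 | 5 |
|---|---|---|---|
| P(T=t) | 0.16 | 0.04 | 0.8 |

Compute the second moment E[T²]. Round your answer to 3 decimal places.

E[T²] = (1)²(0.16) + (3)²(0.04) + (5)²(0.8) = 20.52

20.520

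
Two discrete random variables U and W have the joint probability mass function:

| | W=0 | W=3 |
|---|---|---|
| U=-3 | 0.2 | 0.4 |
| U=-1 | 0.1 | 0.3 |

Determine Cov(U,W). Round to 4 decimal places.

0.1200

E[U] = -2.2,  E[W] = 2.1
E[UW] = -4.5
Cov(U,W) = E[UW] − E[U]E[W] = -4.5 − (-2.2)(2.1) = 0.12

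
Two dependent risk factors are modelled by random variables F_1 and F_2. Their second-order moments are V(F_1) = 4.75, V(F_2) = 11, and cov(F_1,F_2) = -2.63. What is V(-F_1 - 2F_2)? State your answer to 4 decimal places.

V(-F_1 - 2F_2) = (-1)²·V(F_1) + (-2)²·V(F_2) + 2·(-1)·(-2)·cov(F_1,F_2)
= 1·4.75 + 4·11 + 4·-2.63 = 38.23

38.2300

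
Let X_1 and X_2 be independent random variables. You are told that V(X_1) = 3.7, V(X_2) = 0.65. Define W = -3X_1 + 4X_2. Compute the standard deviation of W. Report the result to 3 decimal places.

6.611

By independence, V(W) = (-3)²V(X_1) + (4)²V(X_2)
= (-3)²·3.7 + (4)²·0.65 = 43.7
SD(W) = √43.7 ≈ 6.611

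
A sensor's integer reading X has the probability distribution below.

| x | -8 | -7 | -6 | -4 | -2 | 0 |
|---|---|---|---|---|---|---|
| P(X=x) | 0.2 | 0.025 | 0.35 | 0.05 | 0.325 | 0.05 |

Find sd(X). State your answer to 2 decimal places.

E[X] = (-8)(0.2) + (-7)(0.025) + (-6)(0.35) + (-4)(0.05) + (-2)(0.325) + (0)(0.05) = -4.725
E[X²] = (-8)²(0.2) + (-7)²(0.025) + (-6)²(0.35) + (-4)²(0.05) + (-2)²(0.325) + (0)²(0.05) = 28.725
Var(X) = E[X²] − (E[X])² = 28.725 − (-4.725)² = 6.399375
sd(X) = √6.399375 ≈ 2.53

2.53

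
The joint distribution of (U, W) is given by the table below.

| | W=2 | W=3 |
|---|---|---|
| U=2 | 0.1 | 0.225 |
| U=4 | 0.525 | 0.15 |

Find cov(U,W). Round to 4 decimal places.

-0.2063

E[U] = 3.35,  E[W] = 2.375
E[UW] = 7.75
cov(U,W) = E[UW] − E[U]E[W] = 7.75 − (3.35)(2.375) = -0.20625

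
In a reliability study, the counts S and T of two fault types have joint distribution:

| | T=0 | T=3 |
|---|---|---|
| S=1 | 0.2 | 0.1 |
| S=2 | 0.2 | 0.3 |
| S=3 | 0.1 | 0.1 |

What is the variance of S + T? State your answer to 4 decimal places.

E[S] = 1.9,  E[T] = 1.5,  E[ST] = 3
Var(S) = 4.1 − (1.9)² = 0.49;  Var(T) = 4.5 − (1.5)² = 2.25
Cov(S,T) = 3 − (1.9)(1.5) = 0.15
Var(S + T) = (1)²·0.49 + (1)²·2.25 + 2·(1)·(1)·0.15 = 3.04

3.0400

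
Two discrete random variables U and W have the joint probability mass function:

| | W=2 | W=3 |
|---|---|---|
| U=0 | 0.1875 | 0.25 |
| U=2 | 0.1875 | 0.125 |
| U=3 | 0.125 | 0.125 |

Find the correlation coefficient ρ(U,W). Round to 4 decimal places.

E[U] = 1.375,  E[W] = 2.5
E[UW] = 3.375
Cov(U,W) = E[UW] − E[U]E[W] = 3.375 − (1.375)(2.5) = -0.0625
Var(U) = 1.609375,  Var(W) = 0.25
ρ = -0.0625 / √(1.609375·0.25) ≈ -0.0985

-0.0985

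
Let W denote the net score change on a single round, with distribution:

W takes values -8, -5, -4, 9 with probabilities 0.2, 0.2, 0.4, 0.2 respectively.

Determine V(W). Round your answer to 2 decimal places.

E[W] = (-8)(0.2) + (-5)(0.2) + (-4)(0.4) + (9)(0.2) = -2.4
E[W²] = (-8)²(0.2) + (-5)²(0.2) + (-4)²(0.4) + (9)²(0.2) = 40.4
V(W) = E[W²] − (E[W])² = 40.4 − (-2.4)² = 34.64

34.64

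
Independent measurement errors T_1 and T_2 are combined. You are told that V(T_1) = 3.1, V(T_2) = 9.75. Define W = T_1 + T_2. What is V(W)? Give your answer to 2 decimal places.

By independence, V(W) = (1)²V(T_1) + (1)²V(T_2)
= (1)²·3.1 + (1)²·9.75 = 12.85

12.85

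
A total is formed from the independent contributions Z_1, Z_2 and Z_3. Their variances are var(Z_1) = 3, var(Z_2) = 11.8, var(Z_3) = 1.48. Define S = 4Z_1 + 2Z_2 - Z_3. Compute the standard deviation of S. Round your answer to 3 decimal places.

9.833

By independence, var(S) = (4)²var(Z_1) + (2)²var(Z_2) + (-1)²var(Z_3)
= (4)²·3 + (2)²·11.8 + (-1)²·1.48 = 96.68
SD(S) = √96.68 ≈ 9.833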